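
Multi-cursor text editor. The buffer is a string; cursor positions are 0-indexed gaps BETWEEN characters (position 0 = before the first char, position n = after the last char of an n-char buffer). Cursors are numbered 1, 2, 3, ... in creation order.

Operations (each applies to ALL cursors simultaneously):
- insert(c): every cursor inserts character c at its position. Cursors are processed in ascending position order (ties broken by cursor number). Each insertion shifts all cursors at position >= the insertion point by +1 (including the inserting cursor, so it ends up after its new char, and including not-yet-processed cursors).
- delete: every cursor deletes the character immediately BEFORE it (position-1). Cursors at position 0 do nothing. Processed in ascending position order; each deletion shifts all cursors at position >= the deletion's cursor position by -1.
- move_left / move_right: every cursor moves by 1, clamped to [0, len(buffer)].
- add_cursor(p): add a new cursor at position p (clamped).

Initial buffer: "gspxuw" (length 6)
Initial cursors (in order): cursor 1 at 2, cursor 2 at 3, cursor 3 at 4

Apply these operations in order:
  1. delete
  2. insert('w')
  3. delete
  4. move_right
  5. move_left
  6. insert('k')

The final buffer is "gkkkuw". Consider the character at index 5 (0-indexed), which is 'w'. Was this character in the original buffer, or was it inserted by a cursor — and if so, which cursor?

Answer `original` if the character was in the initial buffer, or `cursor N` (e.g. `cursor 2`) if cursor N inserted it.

After op 1 (delete): buffer="guw" (len 3), cursors c1@1 c2@1 c3@1, authorship ...
After op 2 (insert('w')): buffer="gwwwuw" (len 6), cursors c1@4 c2@4 c3@4, authorship .123..
After op 3 (delete): buffer="guw" (len 3), cursors c1@1 c2@1 c3@1, authorship ...
After op 4 (move_right): buffer="guw" (len 3), cursors c1@2 c2@2 c3@2, authorship ...
After op 5 (move_left): buffer="guw" (len 3), cursors c1@1 c2@1 c3@1, authorship ...
After op 6 (insert('k')): buffer="gkkkuw" (len 6), cursors c1@4 c2@4 c3@4, authorship .123..
Authorship (.=original, N=cursor N): . 1 2 3 . .
Index 5: author = original

Answer: original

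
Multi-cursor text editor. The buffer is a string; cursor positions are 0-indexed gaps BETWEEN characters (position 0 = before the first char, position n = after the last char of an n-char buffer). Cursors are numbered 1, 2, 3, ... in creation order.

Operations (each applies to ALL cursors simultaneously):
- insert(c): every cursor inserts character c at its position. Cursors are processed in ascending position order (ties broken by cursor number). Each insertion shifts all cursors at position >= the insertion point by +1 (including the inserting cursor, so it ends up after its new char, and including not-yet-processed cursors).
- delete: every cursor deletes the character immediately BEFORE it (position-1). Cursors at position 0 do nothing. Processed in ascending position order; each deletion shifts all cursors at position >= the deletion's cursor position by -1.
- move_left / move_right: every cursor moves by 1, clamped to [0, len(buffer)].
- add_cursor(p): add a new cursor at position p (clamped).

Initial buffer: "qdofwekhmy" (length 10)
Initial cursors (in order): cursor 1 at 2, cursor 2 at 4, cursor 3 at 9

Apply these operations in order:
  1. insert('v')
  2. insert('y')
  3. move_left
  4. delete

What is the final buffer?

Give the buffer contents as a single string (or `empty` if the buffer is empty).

Answer: qdyofywekhmyy

Derivation:
After op 1 (insert('v')): buffer="qdvofvwekhmvy" (len 13), cursors c1@3 c2@6 c3@12, authorship ..1..2.....3.
After op 2 (insert('y')): buffer="qdvyofvywekhmvyy" (len 16), cursors c1@4 c2@8 c3@15, authorship ..11..22.....33.
After op 3 (move_left): buffer="qdvyofvywekhmvyy" (len 16), cursors c1@3 c2@7 c3@14, authorship ..11..22.....33.
After op 4 (delete): buffer="qdyofywekhmyy" (len 13), cursors c1@2 c2@5 c3@11, authorship ..1..2.....3.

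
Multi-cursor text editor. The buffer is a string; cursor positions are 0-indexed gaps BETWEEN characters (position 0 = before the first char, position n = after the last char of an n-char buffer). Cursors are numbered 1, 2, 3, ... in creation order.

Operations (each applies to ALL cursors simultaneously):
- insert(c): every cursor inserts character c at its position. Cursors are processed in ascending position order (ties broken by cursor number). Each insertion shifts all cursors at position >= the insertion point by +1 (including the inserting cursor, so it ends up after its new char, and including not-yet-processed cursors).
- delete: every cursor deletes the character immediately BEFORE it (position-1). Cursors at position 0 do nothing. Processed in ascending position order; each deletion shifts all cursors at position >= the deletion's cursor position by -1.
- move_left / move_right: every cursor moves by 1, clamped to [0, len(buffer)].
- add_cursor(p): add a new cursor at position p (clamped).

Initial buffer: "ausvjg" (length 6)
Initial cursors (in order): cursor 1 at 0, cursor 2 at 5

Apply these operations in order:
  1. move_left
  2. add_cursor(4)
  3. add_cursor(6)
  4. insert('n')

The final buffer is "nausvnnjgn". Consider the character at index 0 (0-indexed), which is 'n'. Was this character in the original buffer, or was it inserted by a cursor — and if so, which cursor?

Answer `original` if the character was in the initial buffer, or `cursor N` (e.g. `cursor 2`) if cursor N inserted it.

Answer: cursor 1

Derivation:
After op 1 (move_left): buffer="ausvjg" (len 6), cursors c1@0 c2@4, authorship ......
After op 2 (add_cursor(4)): buffer="ausvjg" (len 6), cursors c1@0 c2@4 c3@4, authorship ......
After op 3 (add_cursor(6)): buffer="ausvjg" (len 6), cursors c1@0 c2@4 c3@4 c4@6, authorship ......
After op 4 (insert('n')): buffer="nausvnnjgn" (len 10), cursors c1@1 c2@7 c3@7 c4@10, authorship 1....23..4
Authorship (.=original, N=cursor N): 1 . . . . 2 3 . . 4
Index 0: author = 1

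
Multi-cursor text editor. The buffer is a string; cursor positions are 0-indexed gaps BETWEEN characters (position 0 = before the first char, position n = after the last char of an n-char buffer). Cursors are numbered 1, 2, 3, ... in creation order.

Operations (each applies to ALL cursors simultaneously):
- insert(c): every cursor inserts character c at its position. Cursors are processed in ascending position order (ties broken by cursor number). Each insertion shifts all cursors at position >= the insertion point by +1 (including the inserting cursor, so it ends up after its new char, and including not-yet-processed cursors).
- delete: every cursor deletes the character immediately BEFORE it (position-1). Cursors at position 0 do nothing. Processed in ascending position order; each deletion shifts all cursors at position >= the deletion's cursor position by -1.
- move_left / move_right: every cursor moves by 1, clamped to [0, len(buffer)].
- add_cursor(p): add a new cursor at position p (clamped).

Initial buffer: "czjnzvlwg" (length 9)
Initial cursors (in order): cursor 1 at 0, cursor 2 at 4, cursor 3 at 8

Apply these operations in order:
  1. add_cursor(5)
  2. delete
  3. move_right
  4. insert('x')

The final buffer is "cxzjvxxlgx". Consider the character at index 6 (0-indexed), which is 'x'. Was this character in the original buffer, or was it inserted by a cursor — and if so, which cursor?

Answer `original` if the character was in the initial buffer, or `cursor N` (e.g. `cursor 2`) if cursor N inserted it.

After op 1 (add_cursor(5)): buffer="czjnzvlwg" (len 9), cursors c1@0 c2@4 c4@5 c3@8, authorship .........
After op 2 (delete): buffer="czjvlg" (len 6), cursors c1@0 c2@3 c4@3 c3@5, authorship ......
After op 3 (move_right): buffer="czjvlg" (len 6), cursors c1@1 c2@4 c4@4 c3@6, authorship ......
After op 4 (insert('x')): buffer="cxzjvxxlgx" (len 10), cursors c1@2 c2@7 c4@7 c3@10, authorship .1...24..3
Authorship (.=original, N=cursor N): . 1 . . . 2 4 . . 3
Index 6: author = 4

Answer: cursor 4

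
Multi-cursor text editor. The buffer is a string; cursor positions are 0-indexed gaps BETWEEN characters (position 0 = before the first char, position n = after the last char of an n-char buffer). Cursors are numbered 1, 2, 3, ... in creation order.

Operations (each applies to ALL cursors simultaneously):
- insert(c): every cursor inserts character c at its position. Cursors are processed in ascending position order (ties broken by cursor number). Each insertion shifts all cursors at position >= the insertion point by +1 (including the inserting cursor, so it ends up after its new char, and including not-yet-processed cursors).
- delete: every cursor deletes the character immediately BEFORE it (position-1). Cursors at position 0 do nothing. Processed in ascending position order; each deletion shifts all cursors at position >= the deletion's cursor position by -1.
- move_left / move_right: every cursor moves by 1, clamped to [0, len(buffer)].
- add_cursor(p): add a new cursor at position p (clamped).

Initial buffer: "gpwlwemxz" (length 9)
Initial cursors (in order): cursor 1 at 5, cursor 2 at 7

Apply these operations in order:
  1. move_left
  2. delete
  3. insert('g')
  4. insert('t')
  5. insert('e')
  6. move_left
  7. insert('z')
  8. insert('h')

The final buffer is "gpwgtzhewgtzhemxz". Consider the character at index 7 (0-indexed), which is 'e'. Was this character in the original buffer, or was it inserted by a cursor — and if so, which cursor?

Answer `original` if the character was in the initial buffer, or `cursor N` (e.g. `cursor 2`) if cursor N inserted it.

Answer: cursor 1

Derivation:
After op 1 (move_left): buffer="gpwlwemxz" (len 9), cursors c1@4 c2@6, authorship .........
After op 2 (delete): buffer="gpwwmxz" (len 7), cursors c1@3 c2@4, authorship .......
After op 3 (insert('g')): buffer="gpwgwgmxz" (len 9), cursors c1@4 c2@6, authorship ...1.2...
After op 4 (insert('t')): buffer="gpwgtwgtmxz" (len 11), cursors c1@5 c2@8, authorship ...11.22...
After op 5 (insert('e')): buffer="gpwgtewgtemxz" (len 13), cursors c1@6 c2@10, authorship ...111.222...
After op 6 (move_left): buffer="gpwgtewgtemxz" (len 13), cursors c1@5 c2@9, authorship ...111.222...
After op 7 (insert('z')): buffer="gpwgtzewgtzemxz" (len 15), cursors c1@6 c2@11, authorship ...1111.2222...
After op 8 (insert('h')): buffer="gpwgtzhewgtzhemxz" (len 17), cursors c1@7 c2@13, authorship ...11111.22222...
Authorship (.=original, N=cursor N): . . . 1 1 1 1 1 . 2 2 2 2 2 . . .
Index 7: author = 1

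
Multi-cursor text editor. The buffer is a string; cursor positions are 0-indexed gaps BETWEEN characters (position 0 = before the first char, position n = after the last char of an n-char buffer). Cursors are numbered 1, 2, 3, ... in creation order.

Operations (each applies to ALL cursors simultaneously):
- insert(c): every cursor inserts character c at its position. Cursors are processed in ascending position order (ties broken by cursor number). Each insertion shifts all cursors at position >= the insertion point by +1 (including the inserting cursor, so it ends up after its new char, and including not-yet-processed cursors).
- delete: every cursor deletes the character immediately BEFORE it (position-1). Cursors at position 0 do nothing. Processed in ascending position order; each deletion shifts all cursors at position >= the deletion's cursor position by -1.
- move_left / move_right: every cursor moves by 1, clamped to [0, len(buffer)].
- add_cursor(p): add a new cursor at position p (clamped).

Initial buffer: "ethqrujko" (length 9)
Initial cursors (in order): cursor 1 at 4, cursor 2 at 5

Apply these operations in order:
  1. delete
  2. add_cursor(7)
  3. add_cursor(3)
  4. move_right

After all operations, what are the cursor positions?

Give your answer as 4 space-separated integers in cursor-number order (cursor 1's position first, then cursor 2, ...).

Answer: 4 4 7 4

Derivation:
After op 1 (delete): buffer="ethujko" (len 7), cursors c1@3 c2@3, authorship .......
After op 2 (add_cursor(7)): buffer="ethujko" (len 7), cursors c1@3 c2@3 c3@7, authorship .......
After op 3 (add_cursor(3)): buffer="ethujko" (len 7), cursors c1@3 c2@3 c4@3 c3@7, authorship .......
After op 4 (move_right): buffer="ethujko" (len 7), cursors c1@4 c2@4 c4@4 c3@7, authorship .......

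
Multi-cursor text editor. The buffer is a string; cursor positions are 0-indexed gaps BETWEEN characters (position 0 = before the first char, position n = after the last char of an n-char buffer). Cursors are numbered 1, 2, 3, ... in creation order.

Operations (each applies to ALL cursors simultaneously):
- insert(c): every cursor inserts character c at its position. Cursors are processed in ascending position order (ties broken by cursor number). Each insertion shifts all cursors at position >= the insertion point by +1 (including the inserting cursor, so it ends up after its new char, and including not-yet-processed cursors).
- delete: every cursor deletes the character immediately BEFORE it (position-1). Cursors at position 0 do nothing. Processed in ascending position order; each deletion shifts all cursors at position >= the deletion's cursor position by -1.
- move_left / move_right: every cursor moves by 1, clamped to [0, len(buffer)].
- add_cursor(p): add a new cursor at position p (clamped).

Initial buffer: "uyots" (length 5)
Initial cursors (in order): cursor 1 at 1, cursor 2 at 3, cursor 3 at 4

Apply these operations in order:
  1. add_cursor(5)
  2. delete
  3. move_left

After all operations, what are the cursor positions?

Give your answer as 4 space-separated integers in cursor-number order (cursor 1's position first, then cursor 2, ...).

Answer: 0 0 0 0

Derivation:
After op 1 (add_cursor(5)): buffer="uyots" (len 5), cursors c1@1 c2@3 c3@4 c4@5, authorship .....
After op 2 (delete): buffer="y" (len 1), cursors c1@0 c2@1 c3@1 c4@1, authorship .
After op 3 (move_left): buffer="y" (len 1), cursors c1@0 c2@0 c3@0 c4@0, authorship .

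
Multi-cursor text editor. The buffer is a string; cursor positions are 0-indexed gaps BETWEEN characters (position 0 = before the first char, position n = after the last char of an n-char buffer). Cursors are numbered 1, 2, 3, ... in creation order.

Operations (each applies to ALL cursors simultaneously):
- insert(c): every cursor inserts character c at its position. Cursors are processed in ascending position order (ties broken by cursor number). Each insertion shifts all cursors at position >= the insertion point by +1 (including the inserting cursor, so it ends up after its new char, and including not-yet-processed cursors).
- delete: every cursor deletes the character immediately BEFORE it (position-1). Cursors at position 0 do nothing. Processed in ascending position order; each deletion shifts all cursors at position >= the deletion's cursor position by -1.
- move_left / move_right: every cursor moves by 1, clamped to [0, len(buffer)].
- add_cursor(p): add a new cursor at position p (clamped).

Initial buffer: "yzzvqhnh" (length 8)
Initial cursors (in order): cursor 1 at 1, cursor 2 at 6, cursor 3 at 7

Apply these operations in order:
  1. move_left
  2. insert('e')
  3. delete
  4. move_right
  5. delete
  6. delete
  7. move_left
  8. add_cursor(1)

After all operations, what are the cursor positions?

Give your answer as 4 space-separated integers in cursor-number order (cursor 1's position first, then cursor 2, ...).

Answer: 0 1 1 1

Derivation:
After op 1 (move_left): buffer="yzzvqhnh" (len 8), cursors c1@0 c2@5 c3@6, authorship ........
After op 2 (insert('e')): buffer="eyzzvqehenh" (len 11), cursors c1@1 c2@7 c3@9, authorship 1.....2.3..
After op 3 (delete): buffer="yzzvqhnh" (len 8), cursors c1@0 c2@5 c3@6, authorship ........
After op 4 (move_right): buffer="yzzvqhnh" (len 8), cursors c1@1 c2@6 c3@7, authorship ........
After op 5 (delete): buffer="zzvqh" (len 5), cursors c1@0 c2@4 c3@4, authorship .....
After op 6 (delete): buffer="zzh" (len 3), cursors c1@0 c2@2 c3@2, authorship ...
After op 7 (move_left): buffer="zzh" (len 3), cursors c1@0 c2@1 c3@1, authorship ...
After op 8 (add_cursor(1)): buffer="zzh" (len 3), cursors c1@0 c2@1 c3@1 c4@1, authorship ...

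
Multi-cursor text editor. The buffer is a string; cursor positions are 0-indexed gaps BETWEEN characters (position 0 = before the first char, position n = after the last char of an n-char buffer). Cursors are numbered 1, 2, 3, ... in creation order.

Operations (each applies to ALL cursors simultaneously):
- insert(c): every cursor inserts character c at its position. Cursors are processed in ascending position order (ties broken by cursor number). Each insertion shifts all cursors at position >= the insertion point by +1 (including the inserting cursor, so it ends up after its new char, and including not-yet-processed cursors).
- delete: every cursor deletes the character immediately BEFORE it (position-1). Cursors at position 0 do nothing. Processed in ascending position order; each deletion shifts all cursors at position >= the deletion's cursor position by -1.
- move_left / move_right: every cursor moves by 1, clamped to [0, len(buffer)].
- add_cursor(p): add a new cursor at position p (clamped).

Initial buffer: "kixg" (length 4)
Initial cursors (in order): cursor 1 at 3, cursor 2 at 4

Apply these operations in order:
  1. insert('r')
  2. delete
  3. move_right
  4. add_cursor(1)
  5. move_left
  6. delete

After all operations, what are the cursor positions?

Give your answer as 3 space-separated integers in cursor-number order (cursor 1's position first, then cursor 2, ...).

After op 1 (insert('r')): buffer="kixrgr" (len 6), cursors c1@4 c2@6, authorship ...1.2
After op 2 (delete): buffer="kixg" (len 4), cursors c1@3 c2@4, authorship ....
After op 3 (move_right): buffer="kixg" (len 4), cursors c1@4 c2@4, authorship ....
After op 4 (add_cursor(1)): buffer="kixg" (len 4), cursors c3@1 c1@4 c2@4, authorship ....
After op 5 (move_left): buffer="kixg" (len 4), cursors c3@0 c1@3 c2@3, authorship ....
After op 6 (delete): buffer="kg" (len 2), cursors c3@0 c1@1 c2@1, authorship ..

Answer: 1 1 0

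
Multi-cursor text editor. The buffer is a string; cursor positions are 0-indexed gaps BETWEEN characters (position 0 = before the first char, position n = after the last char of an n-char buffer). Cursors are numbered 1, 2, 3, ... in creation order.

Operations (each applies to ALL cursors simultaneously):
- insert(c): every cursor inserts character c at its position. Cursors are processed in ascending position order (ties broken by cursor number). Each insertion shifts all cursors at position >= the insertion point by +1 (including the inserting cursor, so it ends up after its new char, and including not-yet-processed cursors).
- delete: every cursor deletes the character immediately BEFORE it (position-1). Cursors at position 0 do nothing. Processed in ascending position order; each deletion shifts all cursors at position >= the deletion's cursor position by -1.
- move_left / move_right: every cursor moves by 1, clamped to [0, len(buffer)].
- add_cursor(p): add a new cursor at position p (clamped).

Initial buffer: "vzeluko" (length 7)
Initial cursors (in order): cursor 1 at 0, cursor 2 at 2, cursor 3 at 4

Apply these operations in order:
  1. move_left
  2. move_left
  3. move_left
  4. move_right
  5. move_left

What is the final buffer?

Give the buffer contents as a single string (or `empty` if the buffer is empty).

Answer: vzeluko

Derivation:
After op 1 (move_left): buffer="vzeluko" (len 7), cursors c1@0 c2@1 c3@3, authorship .......
After op 2 (move_left): buffer="vzeluko" (len 7), cursors c1@0 c2@0 c3@2, authorship .......
After op 3 (move_left): buffer="vzeluko" (len 7), cursors c1@0 c2@0 c3@1, authorship .......
After op 4 (move_right): buffer="vzeluko" (len 7), cursors c1@1 c2@1 c3@2, authorship .......
After op 5 (move_left): buffer="vzeluko" (len 7), cursors c1@0 c2@0 c3@1, authorship .......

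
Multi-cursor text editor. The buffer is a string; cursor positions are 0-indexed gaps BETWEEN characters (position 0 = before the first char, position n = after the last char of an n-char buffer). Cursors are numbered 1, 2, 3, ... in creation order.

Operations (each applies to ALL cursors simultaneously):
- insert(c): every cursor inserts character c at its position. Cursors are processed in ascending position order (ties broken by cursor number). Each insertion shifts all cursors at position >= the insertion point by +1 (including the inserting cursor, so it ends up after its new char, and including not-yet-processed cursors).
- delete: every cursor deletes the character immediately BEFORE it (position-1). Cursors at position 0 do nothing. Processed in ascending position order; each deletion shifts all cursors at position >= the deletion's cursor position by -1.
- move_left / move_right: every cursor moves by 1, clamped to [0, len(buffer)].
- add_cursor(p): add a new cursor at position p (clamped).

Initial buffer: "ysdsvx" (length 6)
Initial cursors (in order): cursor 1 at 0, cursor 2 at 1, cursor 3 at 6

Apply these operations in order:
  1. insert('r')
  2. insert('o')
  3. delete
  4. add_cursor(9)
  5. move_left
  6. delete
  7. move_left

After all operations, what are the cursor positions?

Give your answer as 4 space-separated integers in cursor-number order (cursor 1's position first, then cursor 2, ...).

After op 1 (insert('r')): buffer="ryrsdsvxr" (len 9), cursors c1@1 c2@3 c3@9, authorship 1.2.....3
After op 2 (insert('o')): buffer="royrosdsvxro" (len 12), cursors c1@2 c2@5 c3@12, authorship 11.22.....33
After op 3 (delete): buffer="ryrsdsvxr" (len 9), cursors c1@1 c2@3 c3@9, authorship 1.2.....3
After op 4 (add_cursor(9)): buffer="ryrsdsvxr" (len 9), cursors c1@1 c2@3 c3@9 c4@9, authorship 1.2.....3
After op 5 (move_left): buffer="ryrsdsvxr" (len 9), cursors c1@0 c2@2 c3@8 c4@8, authorship 1.2.....3
After op 6 (delete): buffer="rrsdsr" (len 6), cursors c1@0 c2@1 c3@5 c4@5, authorship 12...3
After op 7 (move_left): buffer="rrsdsr" (len 6), cursors c1@0 c2@0 c3@4 c4@4, authorship 12...3

Answer: 0 0 4 4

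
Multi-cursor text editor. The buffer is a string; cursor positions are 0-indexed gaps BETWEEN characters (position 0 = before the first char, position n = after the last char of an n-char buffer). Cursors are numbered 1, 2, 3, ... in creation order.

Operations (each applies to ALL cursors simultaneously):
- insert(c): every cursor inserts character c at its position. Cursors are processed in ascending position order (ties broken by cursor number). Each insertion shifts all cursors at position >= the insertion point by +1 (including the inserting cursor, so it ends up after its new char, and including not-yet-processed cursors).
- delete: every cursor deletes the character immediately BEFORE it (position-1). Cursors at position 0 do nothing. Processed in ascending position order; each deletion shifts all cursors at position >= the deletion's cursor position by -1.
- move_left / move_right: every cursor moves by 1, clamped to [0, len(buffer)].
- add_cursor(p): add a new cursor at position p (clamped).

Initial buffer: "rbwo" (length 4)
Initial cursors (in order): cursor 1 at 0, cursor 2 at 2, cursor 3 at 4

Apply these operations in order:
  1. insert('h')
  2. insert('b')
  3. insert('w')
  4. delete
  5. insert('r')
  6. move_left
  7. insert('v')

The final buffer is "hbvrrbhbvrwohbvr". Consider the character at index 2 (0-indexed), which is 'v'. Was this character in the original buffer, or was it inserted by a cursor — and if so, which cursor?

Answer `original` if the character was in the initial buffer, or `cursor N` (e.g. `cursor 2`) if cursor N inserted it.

After op 1 (insert('h')): buffer="hrbhwoh" (len 7), cursors c1@1 c2@4 c3@7, authorship 1..2..3
After op 2 (insert('b')): buffer="hbrbhbwohb" (len 10), cursors c1@2 c2@6 c3@10, authorship 11..22..33
After op 3 (insert('w')): buffer="hbwrbhbwwohbw" (len 13), cursors c1@3 c2@8 c3@13, authorship 111..222..333
After op 4 (delete): buffer="hbrbhbwohb" (len 10), cursors c1@2 c2@6 c3@10, authorship 11..22..33
After op 5 (insert('r')): buffer="hbrrbhbrwohbr" (len 13), cursors c1@3 c2@8 c3@13, authorship 111..222..333
After op 6 (move_left): buffer="hbrrbhbrwohbr" (len 13), cursors c1@2 c2@7 c3@12, authorship 111..222..333
After op 7 (insert('v')): buffer="hbvrrbhbvrwohbvr" (len 16), cursors c1@3 c2@9 c3@15, authorship 1111..2222..3333
Authorship (.=original, N=cursor N): 1 1 1 1 . . 2 2 2 2 . . 3 3 3 3
Index 2: author = 1

Answer: cursor 1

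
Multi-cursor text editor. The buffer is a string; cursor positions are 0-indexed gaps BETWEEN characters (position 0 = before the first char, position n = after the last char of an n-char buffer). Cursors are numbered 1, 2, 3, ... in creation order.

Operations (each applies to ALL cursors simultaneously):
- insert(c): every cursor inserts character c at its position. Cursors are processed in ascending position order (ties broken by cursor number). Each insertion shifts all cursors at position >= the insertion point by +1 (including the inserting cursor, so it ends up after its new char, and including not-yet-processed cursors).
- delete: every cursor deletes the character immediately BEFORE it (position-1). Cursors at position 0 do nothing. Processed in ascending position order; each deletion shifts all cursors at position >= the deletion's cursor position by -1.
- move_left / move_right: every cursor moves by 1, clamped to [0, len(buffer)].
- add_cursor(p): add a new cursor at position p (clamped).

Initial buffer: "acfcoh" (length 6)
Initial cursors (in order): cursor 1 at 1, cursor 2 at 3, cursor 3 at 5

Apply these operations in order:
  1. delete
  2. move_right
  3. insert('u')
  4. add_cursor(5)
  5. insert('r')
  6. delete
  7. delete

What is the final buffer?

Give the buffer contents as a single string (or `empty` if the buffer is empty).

After op 1 (delete): buffer="cch" (len 3), cursors c1@0 c2@1 c3@2, authorship ...
After op 2 (move_right): buffer="cch" (len 3), cursors c1@1 c2@2 c3@3, authorship ...
After op 3 (insert('u')): buffer="cucuhu" (len 6), cursors c1@2 c2@4 c3@6, authorship .1.2.3
After op 4 (add_cursor(5)): buffer="cucuhu" (len 6), cursors c1@2 c2@4 c4@5 c3@6, authorship .1.2.3
After op 5 (insert('r')): buffer="curcurhrur" (len 10), cursors c1@3 c2@6 c4@8 c3@10, authorship .11.22.433
After op 6 (delete): buffer="cucuhu" (len 6), cursors c1@2 c2@4 c4@5 c3@6, authorship .1.2.3
After op 7 (delete): buffer="cc" (len 2), cursors c1@1 c2@2 c3@2 c4@2, authorship ..

Answer: cc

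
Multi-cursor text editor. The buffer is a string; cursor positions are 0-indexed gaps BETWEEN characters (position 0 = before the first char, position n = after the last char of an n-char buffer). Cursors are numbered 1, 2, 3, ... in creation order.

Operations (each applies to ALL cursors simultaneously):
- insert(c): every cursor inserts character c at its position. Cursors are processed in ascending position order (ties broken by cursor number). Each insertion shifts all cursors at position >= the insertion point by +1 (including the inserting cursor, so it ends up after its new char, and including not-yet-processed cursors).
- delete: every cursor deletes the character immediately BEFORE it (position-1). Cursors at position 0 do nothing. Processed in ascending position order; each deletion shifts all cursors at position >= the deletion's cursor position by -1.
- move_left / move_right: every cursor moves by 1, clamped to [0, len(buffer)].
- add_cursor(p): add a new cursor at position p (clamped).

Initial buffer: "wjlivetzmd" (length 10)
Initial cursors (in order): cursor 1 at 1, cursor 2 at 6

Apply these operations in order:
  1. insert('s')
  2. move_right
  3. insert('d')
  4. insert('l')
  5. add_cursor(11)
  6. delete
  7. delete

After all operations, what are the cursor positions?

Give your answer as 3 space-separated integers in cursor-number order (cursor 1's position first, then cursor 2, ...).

Answer: 3 7 7

Derivation:
After op 1 (insert('s')): buffer="wsjlivestzmd" (len 12), cursors c1@2 c2@8, authorship .1.....2....
After op 2 (move_right): buffer="wsjlivestzmd" (len 12), cursors c1@3 c2@9, authorship .1.....2....
After op 3 (insert('d')): buffer="wsjdlivestdzmd" (len 14), cursors c1@4 c2@11, authorship .1.1....2.2...
After op 4 (insert('l')): buffer="wsjdllivestdlzmd" (len 16), cursors c1@5 c2@13, authorship .1.11....2.22...
After op 5 (add_cursor(11)): buffer="wsjdllivestdlzmd" (len 16), cursors c1@5 c3@11 c2@13, authorship .1.11....2.22...
After op 6 (delete): buffer="wsjdlivesdzmd" (len 13), cursors c1@4 c3@9 c2@10, authorship .1.1....22...
After op 7 (delete): buffer="wsjlivezmd" (len 10), cursors c1@3 c2@7 c3@7, authorship .1........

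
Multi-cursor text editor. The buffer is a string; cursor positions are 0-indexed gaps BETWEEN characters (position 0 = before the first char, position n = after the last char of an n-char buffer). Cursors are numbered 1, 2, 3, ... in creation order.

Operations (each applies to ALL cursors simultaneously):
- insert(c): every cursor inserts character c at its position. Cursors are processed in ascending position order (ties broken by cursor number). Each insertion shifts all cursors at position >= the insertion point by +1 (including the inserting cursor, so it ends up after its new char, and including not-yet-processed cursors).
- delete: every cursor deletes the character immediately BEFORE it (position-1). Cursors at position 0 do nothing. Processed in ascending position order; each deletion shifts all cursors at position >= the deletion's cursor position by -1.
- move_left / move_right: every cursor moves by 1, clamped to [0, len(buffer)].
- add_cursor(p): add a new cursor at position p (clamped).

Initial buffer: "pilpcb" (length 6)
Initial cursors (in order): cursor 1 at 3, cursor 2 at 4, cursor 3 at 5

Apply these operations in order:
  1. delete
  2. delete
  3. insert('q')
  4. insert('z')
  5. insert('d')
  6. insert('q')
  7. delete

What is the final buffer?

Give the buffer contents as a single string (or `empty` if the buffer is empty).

Answer: qqqzzzdddb

Derivation:
After op 1 (delete): buffer="pib" (len 3), cursors c1@2 c2@2 c3@2, authorship ...
After op 2 (delete): buffer="b" (len 1), cursors c1@0 c2@0 c3@0, authorship .
After op 3 (insert('q')): buffer="qqqb" (len 4), cursors c1@3 c2@3 c3@3, authorship 123.
After op 4 (insert('z')): buffer="qqqzzzb" (len 7), cursors c1@6 c2@6 c3@6, authorship 123123.
After op 5 (insert('d')): buffer="qqqzzzdddb" (len 10), cursors c1@9 c2@9 c3@9, authorship 123123123.
After op 6 (insert('q')): buffer="qqqzzzdddqqqb" (len 13), cursors c1@12 c2@12 c3@12, authorship 123123123123.
After op 7 (delete): buffer="qqqzzzdddb" (len 10), cursors c1@9 c2@9 c3@9, authorship 123123123.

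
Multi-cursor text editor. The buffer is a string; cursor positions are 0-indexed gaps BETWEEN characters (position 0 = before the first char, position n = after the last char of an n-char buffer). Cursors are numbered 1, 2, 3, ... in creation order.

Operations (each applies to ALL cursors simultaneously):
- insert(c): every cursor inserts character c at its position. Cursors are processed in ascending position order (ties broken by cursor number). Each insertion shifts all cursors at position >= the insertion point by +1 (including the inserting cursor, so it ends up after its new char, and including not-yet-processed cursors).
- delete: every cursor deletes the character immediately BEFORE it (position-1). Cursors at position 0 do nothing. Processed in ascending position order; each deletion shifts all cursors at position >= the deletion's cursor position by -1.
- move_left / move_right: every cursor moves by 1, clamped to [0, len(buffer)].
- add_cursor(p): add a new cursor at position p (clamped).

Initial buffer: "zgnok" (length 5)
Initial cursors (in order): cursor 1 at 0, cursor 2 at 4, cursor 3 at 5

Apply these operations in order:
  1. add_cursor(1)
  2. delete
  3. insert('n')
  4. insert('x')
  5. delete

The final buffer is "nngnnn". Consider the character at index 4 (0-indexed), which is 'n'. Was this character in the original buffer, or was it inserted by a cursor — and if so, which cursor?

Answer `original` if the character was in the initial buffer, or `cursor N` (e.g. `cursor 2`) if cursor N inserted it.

Answer: cursor 2

Derivation:
After op 1 (add_cursor(1)): buffer="zgnok" (len 5), cursors c1@0 c4@1 c2@4 c3@5, authorship .....
After op 2 (delete): buffer="gn" (len 2), cursors c1@0 c4@0 c2@2 c3@2, authorship ..
After op 3 (insert('n')): buffer="nngnnn" (len 6), cursors c1@2 c4@2 c2@6 c3@6, authorship 14..23
After op 4 (insert('x')): buffer="nnxxgnnnxx" (len 10), cursors c1@4 c4@4 c2@10 c3@10, authorship 1414..2323
After op 5 (delete): buffer="nngnnn" (len 6), cursors c1@2 c4@2 c2@6 c3@6, authorship 14..23
Authorship (.=original, N=cursor N): 1 4 . . 2 3
Index 4: author = 2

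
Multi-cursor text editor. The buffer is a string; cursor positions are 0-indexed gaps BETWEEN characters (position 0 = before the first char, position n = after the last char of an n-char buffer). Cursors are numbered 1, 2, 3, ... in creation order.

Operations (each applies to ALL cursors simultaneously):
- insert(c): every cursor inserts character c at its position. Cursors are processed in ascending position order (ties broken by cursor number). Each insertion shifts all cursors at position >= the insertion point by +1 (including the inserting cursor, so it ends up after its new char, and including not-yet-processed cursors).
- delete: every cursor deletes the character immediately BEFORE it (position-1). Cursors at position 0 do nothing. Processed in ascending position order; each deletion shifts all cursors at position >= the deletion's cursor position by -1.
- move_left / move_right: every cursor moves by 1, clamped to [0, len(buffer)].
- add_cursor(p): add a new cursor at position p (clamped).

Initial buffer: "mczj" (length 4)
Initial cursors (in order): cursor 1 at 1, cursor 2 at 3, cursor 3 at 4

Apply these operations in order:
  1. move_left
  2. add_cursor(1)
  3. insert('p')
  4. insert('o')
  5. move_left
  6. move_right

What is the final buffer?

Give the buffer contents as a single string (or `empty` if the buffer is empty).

Answer: pompocpozpoj

Derivation:
After op 1 (move_left): buffer="mczj" (len 4), cursors c1@0 c2@2 c3@3, authorship ....
After op 2 (add_cursor(1)): buffer="mczj" (len 4), cursors c1@0 c4@1 c2@2 c3@3, authorship ....
After op 3 (insert('p')): buffer="pmpcpzpj" (len 8), cursors c1@1 c4@3 c2@5 c3@7, authorship 1.4.2.3.
After op 4 (insert('o')): buffer="pompocpozpoj" (len 12), cursors c1@2 c4@5 c2@8 c3@11, authorship 11.44.22.33.
After op 5 (move_left): buffer="pompocpozpoj" (len 12), cursors c1@1 c4@4 c2@7 c3@10, authorship 11.44.22.33.
After op 6 (move_right): buffer="pompocpozpoj" (len 12), cursors c1@2 c4@5 c2@8 c3@11, authorship 11.44.22.33.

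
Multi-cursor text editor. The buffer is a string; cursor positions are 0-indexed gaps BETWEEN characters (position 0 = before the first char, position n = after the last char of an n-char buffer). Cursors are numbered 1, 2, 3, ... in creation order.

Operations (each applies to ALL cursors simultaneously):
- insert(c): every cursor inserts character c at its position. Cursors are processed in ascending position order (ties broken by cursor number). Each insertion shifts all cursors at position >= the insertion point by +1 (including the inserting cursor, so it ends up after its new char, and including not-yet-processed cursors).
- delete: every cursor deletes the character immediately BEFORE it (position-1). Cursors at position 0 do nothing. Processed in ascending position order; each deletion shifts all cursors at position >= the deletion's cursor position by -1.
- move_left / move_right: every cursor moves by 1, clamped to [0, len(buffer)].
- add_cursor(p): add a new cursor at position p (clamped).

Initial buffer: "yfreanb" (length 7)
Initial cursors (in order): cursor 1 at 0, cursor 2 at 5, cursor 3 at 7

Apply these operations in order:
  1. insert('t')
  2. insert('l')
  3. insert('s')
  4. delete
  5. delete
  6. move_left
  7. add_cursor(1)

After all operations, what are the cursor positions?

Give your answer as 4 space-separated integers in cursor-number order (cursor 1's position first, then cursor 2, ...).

Answer: 0 6 9 1

Derivation:
After op 1 (insert('t')): buffer="tyfreatnbt" (len 10), cursors c1@1 c2@7 c3@10, authorship 1.....2..3
After op 2 (insert('l')): buffer="tlyfreatlnbtl" (len 13), cursors c1@2 c2@9 c3@13, authorship 11.....22..33
After op 3 (insert('s')): buffer="tlsyfreatlsnbtls" (len 16), cursors c1@3 c2@11 c3@16, authorship 111.....222..333
After op 4 (delete): buffer="tlyfreatlnbtl" (len 13), cursors c1@2 c2@9 c3@13, authorship 11.....22..33
After op 5 (delete): buffer="tyfreatnbt" (len 10), cursors c1@1 c2@7 c3@10, authorship 1.....2..3
After op 6 (move_left): buffer="tyfreatnbt" (len 10), cursors c1@0 c2@6 c3@9, authorship 1.....2..3
After op 7 (add_cursor(1)): buffer="tyfreatnbt" (len 10), cursors c1@0 c4@1 c2@6 c3@9, authorship 1.....2..3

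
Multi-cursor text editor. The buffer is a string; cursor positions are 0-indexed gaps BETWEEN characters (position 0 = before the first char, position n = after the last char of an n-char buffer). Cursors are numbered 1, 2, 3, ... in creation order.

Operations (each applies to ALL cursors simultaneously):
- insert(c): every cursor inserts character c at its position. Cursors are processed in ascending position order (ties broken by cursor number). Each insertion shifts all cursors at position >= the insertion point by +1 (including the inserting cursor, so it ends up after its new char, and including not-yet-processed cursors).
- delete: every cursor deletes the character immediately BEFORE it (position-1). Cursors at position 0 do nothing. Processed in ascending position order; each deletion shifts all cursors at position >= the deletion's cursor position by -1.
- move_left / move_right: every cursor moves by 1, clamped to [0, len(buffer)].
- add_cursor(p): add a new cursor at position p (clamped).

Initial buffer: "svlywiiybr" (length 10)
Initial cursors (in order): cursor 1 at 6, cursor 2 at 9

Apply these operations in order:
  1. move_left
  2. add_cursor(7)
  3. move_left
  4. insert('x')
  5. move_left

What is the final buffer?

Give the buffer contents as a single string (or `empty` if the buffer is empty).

After op 1 (move_left): buffer="svlywiiybr" (len 10), cursors c1@5 c2@8, authorship ..........
After op 2 (add_cursor(7)): buffer="svlywiiybr" (len 10), cursors c1@5 c3@7 c2@8, authorship ..........
After op 3 (move_left): buffer="svlywiiybr" (len 10), cursors c1@4 c3@6 c2@7, authorship ..........
After op 4 (insert('x')): buffer="svlyxwixixybr" (len 13), cursors c1@5 c3@8 c2@10, authorship ....1..3.2...
After op 5 (move_left): buffer="svlyxwixixybr" (len 13), cursors c1@4 c3@7 c2@9, authorship ....1..3.2...

Answer: svlyxwixixybr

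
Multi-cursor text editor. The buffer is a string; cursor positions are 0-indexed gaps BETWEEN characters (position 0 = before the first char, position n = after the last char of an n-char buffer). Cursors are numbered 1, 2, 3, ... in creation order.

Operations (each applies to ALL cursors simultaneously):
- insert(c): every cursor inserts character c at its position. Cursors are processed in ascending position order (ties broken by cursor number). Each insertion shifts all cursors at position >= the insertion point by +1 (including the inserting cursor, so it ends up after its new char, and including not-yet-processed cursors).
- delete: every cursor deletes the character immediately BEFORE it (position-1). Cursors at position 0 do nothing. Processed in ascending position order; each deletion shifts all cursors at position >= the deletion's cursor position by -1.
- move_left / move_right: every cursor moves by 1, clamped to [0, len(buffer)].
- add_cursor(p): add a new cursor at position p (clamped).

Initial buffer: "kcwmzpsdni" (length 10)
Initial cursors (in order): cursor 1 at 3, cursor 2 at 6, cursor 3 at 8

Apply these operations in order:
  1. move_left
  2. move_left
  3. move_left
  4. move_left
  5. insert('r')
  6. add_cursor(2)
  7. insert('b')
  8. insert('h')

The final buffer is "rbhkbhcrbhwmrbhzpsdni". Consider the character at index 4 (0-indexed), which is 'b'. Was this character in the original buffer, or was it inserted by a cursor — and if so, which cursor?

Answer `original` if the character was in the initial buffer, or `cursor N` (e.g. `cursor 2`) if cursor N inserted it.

After op 1 (move_left): buffer="kcwmzpsdni" (len 10), cursors c1@2 c2@5 c3@7, authorship ..........
After op 2 (move_left): buffer="kcwmzpsdni" (len 10), cursors c1@1 c2@4 c3@6, authorship ..........
After op 3 (move_left): buffer="kcwmzpsdni" (len 10), cursors c1@0 c2@3 c3@5, authorship ..........
After op 4 (move_left): buffer="kcwmzpsdni" (len 10), cursors c1@0 c2@2 c3@4, authorship ..........
After op 5 (insert('r')): buffer="rkcrwmrzpsdni" (len 13), cursors c1@1 c2@4 c3@7, authorship 1..2..3......
After op 6 (add_cursor(2)): buffer="rkcrwmrzpsdni" (len 13), cursors c1@1 c4@2 c2@4 c3@7, authorship 1..2..3......
After op 7 (insert('b')): buffer="rbkbcrbwmrbzpsdni" (len 17), cursors c1@2 c4@4 c2@7 c3@11, authorship 11.4.22..33......
After op 8 (insert('h')): buffer="rbhkbhcrbhwmrbhzpsdni" (len 21), cursors c1@3 c4@6 c2@10 c3@15, authorship 111.44.222..333......
Authorship (.=original, N=cursor N): 1 1 1 . 4 4 . 2 2 2 . . 3 3 3 . . . . . .
Index 4: author = 4

Answer: cursor 4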